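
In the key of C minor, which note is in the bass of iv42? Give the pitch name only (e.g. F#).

iv in C minor has root F; the chord is F-Ab-C-Eb.
The figure 42 means third inversion — the seventh is in the bass.

Eb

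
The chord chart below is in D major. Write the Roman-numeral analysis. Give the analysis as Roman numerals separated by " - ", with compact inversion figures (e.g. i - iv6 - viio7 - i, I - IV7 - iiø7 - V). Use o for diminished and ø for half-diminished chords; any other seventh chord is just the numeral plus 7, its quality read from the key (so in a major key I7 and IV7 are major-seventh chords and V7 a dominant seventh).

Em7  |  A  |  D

Em7: minor seventh chord on E = scale degree 2 → ii7.
A has root A, degree 5 in D major, so V.
D has root D, degree 1 in D major, so I.

ii7 - V - I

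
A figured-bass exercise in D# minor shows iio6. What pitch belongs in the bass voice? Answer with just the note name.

iio in D# minor has root E#; the chord is E#-G#-B.
The figure 6 means first inversion — the third is in the bass.

G#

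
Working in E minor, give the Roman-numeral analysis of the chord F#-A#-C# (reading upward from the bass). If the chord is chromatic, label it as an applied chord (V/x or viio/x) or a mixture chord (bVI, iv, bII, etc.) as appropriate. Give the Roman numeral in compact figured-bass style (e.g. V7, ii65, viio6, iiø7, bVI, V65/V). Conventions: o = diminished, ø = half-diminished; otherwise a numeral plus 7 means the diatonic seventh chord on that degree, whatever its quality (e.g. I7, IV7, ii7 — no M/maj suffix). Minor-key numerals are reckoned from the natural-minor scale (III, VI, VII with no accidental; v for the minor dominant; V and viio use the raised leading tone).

V/V

The pitches F#-A#-C# form a major triad rooted on F#.
F# is not a diatonic chord root with this quality in E minor, but it lies a perfect fifth above B (V), so the chord functions as an applied dominant of V.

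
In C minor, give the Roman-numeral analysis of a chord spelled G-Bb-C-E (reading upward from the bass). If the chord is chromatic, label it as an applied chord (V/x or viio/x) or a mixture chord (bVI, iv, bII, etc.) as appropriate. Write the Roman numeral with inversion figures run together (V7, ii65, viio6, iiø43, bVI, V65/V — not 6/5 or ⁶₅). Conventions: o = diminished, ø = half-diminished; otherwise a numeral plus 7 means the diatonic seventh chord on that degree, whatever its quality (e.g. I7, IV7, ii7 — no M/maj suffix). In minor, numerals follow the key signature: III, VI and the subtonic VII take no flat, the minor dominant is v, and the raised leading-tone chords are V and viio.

V43/iv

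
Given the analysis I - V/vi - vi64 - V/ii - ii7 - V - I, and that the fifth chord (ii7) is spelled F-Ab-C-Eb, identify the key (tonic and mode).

ii7 is given as F-Ab-C-Eb — a minor seventh chord with root F.
If F is scale degree 2 and the mode makes that degree carry a minor seventh chord, the tonic is Eb and the mode is major.

Eb major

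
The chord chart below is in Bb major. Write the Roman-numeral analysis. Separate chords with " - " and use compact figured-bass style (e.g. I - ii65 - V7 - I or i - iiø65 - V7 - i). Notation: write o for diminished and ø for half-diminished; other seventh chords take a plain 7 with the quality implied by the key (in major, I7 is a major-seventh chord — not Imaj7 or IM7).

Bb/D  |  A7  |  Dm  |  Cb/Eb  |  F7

I6 - V7/iii - iii - bII6 - V7

Bb/D has root Bb, degree 1 in Bb major, so I6.
A7 is the secondary dominant of iii (dominant seventh chord on A): V7/iii.
Dm: minor triad on D = scale degree 3 → iii.
Cb/Eb: Cb with this quality isn't in the key; a major triad on b2 is the Neapolitan sixth, bII6 (third, Eb, in the bass — hence the 6).
F7: dominant seventh chord on F = scale degree 5 → V7.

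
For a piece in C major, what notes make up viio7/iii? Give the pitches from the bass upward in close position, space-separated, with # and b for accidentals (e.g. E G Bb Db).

viio7/iii is a secondary leading-tone chord. The target iii is E in C major; the applied chord is rooted a semitone below, on D#.
Building a fully diminished seventh chord on D# gives D#-F#-A-C.

D# F# A C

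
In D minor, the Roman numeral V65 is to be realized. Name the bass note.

C#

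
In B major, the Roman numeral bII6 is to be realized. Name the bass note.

bII in B major has root C; the chord is C-E-G.
The figure 6 means first inversion — the third is in the bass.

E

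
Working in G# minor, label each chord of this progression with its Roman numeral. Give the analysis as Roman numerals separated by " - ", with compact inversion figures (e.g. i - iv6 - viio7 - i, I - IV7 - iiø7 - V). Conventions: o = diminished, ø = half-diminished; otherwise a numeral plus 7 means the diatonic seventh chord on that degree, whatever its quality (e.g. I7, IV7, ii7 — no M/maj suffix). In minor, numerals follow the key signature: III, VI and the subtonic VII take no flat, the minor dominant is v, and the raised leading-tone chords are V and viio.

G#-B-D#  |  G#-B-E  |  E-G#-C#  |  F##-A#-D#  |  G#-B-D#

G#-B-D# has root G#, degree 1 in G# minor, so i.
G#-B-E: root E is the submediant; major triad there is VI6.
E-G#-C#: minor triad on C# = scale degree 4 → iv6.
F##-A#-D# has root D#, degree 5 in G# minor, so V6.
G#-B-D# has root G#, degree 1 in G# minor, so i.

i - VI6 - iv6 - V6 - i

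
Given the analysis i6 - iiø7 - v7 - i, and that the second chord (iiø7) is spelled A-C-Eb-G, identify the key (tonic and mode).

G minor

The anchor chord is a half-diminished seventh chord on A, labeled iiø7.
iiø7 on A implies A is the supertonic; that puts the tonic at G, and the lowercase numeral fits minor mode.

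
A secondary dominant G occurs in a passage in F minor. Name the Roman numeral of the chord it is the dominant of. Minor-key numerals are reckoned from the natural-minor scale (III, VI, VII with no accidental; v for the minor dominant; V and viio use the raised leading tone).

V

The chord is a major triad on G.
A dominant resolves down a perfect fifth: G → C. In F minor, C is scale degree 5, i.e. V.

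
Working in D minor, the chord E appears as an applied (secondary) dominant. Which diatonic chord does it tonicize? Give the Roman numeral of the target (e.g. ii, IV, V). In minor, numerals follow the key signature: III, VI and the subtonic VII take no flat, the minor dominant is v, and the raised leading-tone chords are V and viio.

V

The chord is a major triad on E.
A dominant resolves down a perfect fifth: E → A. In D minor, A is scale degree 5, i.e. V.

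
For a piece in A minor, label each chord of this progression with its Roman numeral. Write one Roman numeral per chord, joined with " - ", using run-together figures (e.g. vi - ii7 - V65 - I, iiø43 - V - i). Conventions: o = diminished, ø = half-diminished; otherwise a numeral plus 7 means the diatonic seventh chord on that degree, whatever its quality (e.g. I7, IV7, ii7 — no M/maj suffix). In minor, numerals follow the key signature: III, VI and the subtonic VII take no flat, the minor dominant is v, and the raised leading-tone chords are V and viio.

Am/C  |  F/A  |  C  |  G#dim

Am/C has root A, degree 1 in A minor, so i6.
F/A has root F, degree 6 in A minor, so VI6.
C has root C, degree 3 in A minor, so III.
G#dim has root G#, degree 7 in A minor, so viio.

i6 - VI6 - III - viio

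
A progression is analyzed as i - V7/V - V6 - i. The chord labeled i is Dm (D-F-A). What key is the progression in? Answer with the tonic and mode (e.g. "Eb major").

D minor

The chord Dm is a minor triad rooted on D; its label is i.
If D is scale degree 1 and the mode makes that degree carry a minor triad, the tonic is D and the mode is minor.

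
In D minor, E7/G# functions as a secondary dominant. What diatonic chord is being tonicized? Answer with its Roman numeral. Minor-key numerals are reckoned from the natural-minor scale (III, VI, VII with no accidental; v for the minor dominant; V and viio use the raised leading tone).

V

The chord is a dominant seventh chord on E.
A dominant resolves down a perfect fifth: E → A. In D minor, A is scale degree 5, i.e. V.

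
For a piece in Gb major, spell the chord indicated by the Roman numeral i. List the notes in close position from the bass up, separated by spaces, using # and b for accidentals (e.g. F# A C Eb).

Gb Bbb Db

i is the minor tonic, borrowed from the parallel minor. In Gb major that root is Gb.
So the chord is Gb-Bbb-Db.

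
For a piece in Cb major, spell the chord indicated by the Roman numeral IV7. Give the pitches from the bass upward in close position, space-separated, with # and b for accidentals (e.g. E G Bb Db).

In Cb major, scale degree 4 is Fb, and the diatonic chord built there is a major seventh chord.
That chord is spelled Fb-Ab-Cb-Eb.

Fb Ab Cb Eb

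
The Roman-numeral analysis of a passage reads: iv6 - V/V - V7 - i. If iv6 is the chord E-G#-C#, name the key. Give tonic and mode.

The anchor chord is a minor triad on C#, labeled iv6.
Counting down 3 scale steps from C# places the tonic on G#; a minor triad on degree 4 is diatonic only in minor.

G# minor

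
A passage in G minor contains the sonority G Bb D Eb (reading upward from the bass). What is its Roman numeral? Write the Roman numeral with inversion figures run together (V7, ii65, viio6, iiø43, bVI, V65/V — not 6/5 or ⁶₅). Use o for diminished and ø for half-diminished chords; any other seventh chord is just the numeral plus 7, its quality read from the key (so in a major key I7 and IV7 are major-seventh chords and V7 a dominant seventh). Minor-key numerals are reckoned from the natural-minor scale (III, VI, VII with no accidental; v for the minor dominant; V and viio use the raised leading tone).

Stacked in thirds the chord is Eb-G-Bb-D: a major seventh chord on Eb.
Eb is scale degree 6 in G minor, and a major seventh chord on that degree is written VI7.
With G in the bass the chord is in first inversion, so the figured bass is 65.

VI65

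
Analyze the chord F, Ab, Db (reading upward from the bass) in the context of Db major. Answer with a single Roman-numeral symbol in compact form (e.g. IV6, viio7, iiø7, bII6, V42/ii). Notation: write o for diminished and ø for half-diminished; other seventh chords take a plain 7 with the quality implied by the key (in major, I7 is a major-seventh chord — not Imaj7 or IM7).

I6

The pitches Db-F-Ab form a major triad rooted on Db.
In Db major, Db is the tonic; the diatonic major triad there is I.
With F in the bass the chord is in first inversion, so the figured bass is 6.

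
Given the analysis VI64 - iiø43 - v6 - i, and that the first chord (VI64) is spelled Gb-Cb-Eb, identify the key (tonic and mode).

VI64 is given as Gb-Cb-Eb — a major triad with root Cb.
VI64 on Cb implies Cb is the submediant; that puts the tonic at Eb, and the uppercase numeral fits minor mode.

Eb minor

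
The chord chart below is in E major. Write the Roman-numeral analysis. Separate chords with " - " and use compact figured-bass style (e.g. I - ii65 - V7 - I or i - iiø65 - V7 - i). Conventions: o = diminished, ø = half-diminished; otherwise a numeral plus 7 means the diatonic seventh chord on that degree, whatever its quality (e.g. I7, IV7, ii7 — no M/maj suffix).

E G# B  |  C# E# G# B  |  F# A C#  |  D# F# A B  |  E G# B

E-G#-B: major triad on E = scale degree 1 → I.
C#-E#-G#-B: chromatic; C# is V of ii, so V7/ii.
F#-A-C#: root F# is the supertonic; minor triad there is ii.
D#-F#-A-B: dominant seventh chord on B = scale degree 5 → V65.
E-G#-B has root E, degree 1 in E major, so I.

I - V7/ii - ii - V65 - I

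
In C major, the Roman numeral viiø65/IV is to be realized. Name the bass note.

The applied chord viiø65/IV is rooted on E: E-G-Bb-D.
The figure 65 means first inversion — the third is in the bass.

G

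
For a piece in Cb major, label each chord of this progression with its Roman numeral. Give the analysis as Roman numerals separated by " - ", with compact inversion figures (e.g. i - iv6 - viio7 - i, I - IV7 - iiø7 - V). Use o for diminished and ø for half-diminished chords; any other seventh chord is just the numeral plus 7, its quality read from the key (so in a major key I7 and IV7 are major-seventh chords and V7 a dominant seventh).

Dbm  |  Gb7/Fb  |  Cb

ii - V42 - I

Dbm: minor triad on Db = scale degree 2 → ii.
Gb7/Fb: dominant seventh chord on Gb = scale degree 5 → V42.
Cb: root Cb is the tonic; major triad there is I.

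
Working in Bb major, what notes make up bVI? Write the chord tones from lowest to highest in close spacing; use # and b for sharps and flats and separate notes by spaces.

Gb Bb Db

Scale degree 6 in Bb major is G; lowering it a half step gives Gb. bVI is a major triad on the lowered sixth degree, borrowed from the parallel minor.
So the chord is Gb-Bb-Db, a major triad.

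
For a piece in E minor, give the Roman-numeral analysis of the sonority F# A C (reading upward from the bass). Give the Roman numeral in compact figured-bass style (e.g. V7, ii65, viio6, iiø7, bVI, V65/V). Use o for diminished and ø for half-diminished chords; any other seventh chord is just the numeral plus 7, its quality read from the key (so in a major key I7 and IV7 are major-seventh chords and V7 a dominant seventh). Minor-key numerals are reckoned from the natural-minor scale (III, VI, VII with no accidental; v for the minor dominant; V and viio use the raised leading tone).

The pitches F#-A-C form a diminished triad rooted on F#.
F# is scale degree 2 in E minor, and a diminished triad on that degree is written iio.

iio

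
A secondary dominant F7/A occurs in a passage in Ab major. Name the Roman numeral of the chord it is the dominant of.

ii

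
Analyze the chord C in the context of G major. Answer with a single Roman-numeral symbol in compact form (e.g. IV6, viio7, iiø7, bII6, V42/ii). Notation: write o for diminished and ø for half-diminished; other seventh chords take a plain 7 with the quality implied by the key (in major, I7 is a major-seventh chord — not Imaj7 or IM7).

IV

Stacked in thirds the chord is C-E-G: a major triad on C.
C is scale degree 4 in G major, and a major triad on that degree is written IV.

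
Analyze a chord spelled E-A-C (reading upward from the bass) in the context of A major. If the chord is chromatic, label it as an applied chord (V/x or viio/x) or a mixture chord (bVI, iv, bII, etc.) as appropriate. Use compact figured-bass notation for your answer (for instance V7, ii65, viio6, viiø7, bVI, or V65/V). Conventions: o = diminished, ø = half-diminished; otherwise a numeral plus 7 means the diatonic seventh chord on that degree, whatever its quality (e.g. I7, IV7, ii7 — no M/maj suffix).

Stacked in thirds the chord is A-C-E: a minor triad on A.
A is the first degree of A major. This is the minor tonic, borrowed from the parallel minor.
With E in the bass the chord is in second inversion, so the figured bass is 64.

i64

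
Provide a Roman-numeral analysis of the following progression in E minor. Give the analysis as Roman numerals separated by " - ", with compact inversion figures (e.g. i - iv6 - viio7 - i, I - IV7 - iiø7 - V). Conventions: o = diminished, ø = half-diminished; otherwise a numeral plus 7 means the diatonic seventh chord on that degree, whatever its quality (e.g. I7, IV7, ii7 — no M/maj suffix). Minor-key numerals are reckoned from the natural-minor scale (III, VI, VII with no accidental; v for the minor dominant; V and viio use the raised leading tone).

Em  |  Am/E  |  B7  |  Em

i - iv64 - V7 - i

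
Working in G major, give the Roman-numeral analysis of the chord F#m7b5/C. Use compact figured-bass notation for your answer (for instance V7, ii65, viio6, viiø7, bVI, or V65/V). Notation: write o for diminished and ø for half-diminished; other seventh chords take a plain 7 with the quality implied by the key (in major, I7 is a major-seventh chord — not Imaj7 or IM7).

viiø43

The pitches F#-A-C-E form a half-diminished seventh chord rooted on F#.
F# is scale degree 7 in G major, and a half-diminished seventh chord on that degree is written viiø7.
With C in the bass the chord is in second inversion, so the figured bass is 43.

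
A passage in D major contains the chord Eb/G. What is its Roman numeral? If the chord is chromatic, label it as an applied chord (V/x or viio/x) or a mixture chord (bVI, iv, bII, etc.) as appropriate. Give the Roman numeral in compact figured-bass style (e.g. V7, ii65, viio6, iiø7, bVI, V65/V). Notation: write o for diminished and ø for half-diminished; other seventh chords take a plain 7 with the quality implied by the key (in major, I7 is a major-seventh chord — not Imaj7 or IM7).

The pitches Eb-G-Bb form a major triad rooted on Eb.
Eb is the lowered second degree of D major (diatonic 2 would be E). This is the Neapolitan sixth — a major triad on the lowered second degree, here in its customary first inversion.
With G in the bass the chord is in first inversion, so the figured bass is 6.

bII6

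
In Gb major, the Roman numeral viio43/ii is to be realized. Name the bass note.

The applied chord viio43/ii is rooted on G: G-Bb-Db-Fb.
The figure 43 means second inversion — the fifth is in the bass.

Db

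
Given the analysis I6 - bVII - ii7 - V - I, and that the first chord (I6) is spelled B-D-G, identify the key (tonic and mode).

The chord G/B is a major triad rooted on G; its label is I6.
If G is scale degree 1 and the mode makes that degree carry a major triad, the tonic is G and the mode is major.

G major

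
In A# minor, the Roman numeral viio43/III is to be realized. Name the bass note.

F#

The applied chord viio43/III is rooted on B#: B#-D#-F#-A.
The figure 43 means second inversion — the fifth is in the bass.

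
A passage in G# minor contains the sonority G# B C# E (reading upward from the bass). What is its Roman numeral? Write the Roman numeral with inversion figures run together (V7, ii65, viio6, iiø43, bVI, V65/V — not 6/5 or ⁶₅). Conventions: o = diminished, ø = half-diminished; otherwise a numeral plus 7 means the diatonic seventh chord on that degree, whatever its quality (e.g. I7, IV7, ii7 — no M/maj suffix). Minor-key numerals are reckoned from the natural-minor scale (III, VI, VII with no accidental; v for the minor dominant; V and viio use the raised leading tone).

Stacked in thirds the chord is C#-E-G#-B: a minor seventh chord on C#.
C# is scale degree 4 in G# minor, and a minor seventh chord on that degree is written iv7.
With G# in the bass the chord is in second inversion, so the figured bass is 43.

iv43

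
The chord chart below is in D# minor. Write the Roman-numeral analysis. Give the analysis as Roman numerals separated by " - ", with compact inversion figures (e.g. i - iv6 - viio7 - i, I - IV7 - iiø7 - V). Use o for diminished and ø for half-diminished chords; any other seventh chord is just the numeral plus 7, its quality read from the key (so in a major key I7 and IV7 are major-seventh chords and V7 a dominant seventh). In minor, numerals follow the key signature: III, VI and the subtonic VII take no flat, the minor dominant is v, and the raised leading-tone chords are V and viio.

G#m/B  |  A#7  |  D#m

G#m/B: root G# is the subdominant; minor triad there is iv6.
A#7: dominant seventh chord on A# = scale degree 5 → V7.
D#m: root D# is the tonic; minor triad there is i.

iv6 - V7 - i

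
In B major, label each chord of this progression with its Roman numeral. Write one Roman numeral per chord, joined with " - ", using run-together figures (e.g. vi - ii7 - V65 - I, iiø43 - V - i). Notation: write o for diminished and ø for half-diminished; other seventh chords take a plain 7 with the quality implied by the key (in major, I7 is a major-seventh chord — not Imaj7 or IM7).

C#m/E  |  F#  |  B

ii6 - V - I

C#m/E has root C#, degree 2 in B major, so ii6.
F#: major triad on F# = scale degree 5 → V.
B: root B is the tonic; major triad there is I.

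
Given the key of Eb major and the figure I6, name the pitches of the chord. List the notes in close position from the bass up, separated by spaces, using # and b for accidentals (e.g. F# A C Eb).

G Bb Eb

The numeral's case and figure indicate a major triad. In Eb major its root, the tonic, is Eb.
Stacking thirds from Eb gives Eb-G-Bb.
With the 6 figure the chord is in first inversion; from the bass G upward in close position it reads G-Bb-Eb.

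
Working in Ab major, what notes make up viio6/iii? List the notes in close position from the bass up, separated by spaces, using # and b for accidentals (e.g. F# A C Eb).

D F B

The slash marks an applied leading-tone chord: viio of iii. In Ab major, iii is C, so the leading tone to it is B, a half step below.
Building a diminished triad on B gives B-D-F.
With the 6 figure the chord is in first inversion; from the bass D upward in close position it reads D-F-B.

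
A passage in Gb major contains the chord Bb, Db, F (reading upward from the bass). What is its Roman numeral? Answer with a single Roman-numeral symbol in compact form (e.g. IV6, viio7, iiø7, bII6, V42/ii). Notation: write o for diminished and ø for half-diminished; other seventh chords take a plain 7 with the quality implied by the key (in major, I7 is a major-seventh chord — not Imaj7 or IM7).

iii

Stacked in thirds the chord is Bb-Db-F: a minor triad on Bb.
Bb is scale degree 3 in Gb major, and a minor triad on that degree is written iii.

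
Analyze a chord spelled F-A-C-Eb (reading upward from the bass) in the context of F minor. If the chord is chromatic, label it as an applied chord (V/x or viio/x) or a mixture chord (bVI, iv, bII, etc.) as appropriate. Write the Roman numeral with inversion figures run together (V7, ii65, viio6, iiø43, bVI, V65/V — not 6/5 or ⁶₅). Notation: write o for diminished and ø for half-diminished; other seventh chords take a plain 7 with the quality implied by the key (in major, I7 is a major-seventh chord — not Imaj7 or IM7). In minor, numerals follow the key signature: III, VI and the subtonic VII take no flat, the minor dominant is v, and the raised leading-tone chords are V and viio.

V7/iv

Stacked in thirds the chord is F-A-C-Eb: a dominant seventh chord on F.
F is not a diatonic chord root with this quality in F minor, but it lies a perfect fifth above Bb (iv), so the chord functions as an applied dominant of iv.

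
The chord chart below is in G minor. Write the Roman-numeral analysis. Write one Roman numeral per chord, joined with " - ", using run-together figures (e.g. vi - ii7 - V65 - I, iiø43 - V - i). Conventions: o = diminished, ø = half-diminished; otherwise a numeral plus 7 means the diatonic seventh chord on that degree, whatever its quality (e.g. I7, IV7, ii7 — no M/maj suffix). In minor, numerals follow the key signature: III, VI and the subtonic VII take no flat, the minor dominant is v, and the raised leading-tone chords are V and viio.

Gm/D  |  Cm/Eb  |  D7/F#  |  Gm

Gm/D has root G, degree 1 in G minor, so i64.
Cm/Eb: root C is the subdominant; minor triad there is iv6.
D7/F# has root D, degree 5 in G minor, so V65.
Gm: root G is the tonic; minor triad there is i.

i64 - iv6 - V65 - i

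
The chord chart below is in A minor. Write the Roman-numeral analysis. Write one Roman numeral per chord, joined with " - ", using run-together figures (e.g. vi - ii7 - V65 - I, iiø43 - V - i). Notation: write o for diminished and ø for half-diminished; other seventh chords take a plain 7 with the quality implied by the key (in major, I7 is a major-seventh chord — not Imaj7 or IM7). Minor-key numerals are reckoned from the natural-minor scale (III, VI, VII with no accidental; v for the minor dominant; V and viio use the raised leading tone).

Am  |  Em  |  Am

i - v - i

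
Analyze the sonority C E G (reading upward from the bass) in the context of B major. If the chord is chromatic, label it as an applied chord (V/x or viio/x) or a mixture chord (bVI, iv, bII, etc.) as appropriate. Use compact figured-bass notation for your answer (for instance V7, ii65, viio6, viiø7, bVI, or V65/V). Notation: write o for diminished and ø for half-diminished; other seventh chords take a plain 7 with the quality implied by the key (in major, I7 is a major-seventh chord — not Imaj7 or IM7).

bII

The pitches C-E-G form a major triad rooted on C.
C is the lowered second degree of B major (diatonic 2 would be C#). This is the Neapolitan chord — a major triad on the lowered second degree.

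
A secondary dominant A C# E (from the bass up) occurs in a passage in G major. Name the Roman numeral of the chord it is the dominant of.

V

The chord is a major triad on A.
A dominant resolves down a perfect fifth: A → D. In G major, D is scale degree 5, i.e. V.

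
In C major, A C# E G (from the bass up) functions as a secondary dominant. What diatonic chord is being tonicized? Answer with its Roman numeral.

The chord is a dominant seventh chord on A.
A dominant resolves down a perfect fifth: A → D. In C major, D is scale degree 2, i.e. ii.

ii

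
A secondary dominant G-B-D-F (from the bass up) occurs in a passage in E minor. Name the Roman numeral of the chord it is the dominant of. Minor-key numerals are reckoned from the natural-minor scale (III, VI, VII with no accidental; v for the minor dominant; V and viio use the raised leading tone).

The chord is a dominant seventh chord on G.
A dominant resolves down a perfect fifth: G → C. In E minor, C is scale degree 6, i.e. VI.

VI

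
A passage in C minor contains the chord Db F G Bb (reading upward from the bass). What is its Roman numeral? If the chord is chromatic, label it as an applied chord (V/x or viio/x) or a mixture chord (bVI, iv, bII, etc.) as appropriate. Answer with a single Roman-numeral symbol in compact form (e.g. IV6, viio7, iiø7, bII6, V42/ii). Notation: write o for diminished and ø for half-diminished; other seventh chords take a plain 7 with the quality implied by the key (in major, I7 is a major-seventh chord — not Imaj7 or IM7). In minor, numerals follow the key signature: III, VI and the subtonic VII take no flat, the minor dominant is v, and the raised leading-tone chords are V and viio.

The pitches G-Bb-Db-F form a half-diminished seventh chord rooted on G.
G sits a half step below Ab (VI in C minor); a diminished chord there is the applied leading-tone chord of VI.
With Db in the bass the chord is in second inversion, so the figured bass is 43.

viiø43/VI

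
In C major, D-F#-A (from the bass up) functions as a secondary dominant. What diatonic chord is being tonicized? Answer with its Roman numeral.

V

The chord is a major triad on D.
A dominant resolves down a perfect fifth: D → G. In C major, G is scale degree 5, i.e. V.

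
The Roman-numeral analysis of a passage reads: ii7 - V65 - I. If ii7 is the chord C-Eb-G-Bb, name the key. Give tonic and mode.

Bb major

ii7 is given as C-Eb-G-Bb — a minor seventh chord with root C.
If C is scale degree 2 and the mode makes that degree carry a minor seventh chord, the tonic is Bb and the mode is major.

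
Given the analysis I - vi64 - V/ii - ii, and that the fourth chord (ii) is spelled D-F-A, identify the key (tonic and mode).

ii is given as D-F-A — a minor triad with root D.
If D is scale degree 2 and the mode makes that degree carry a minor triad, the tonic is C and the mode is major.

C major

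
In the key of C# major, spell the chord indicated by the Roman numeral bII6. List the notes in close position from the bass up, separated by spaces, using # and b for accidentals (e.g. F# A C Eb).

Scale degree 2 in C# major is D#; lowering it a half step gives D. bII6 is the Neapolitan sixth — a major triad on the lowered second degree, here in its customary first inversion.
So the chord is D-F#-A, a major triad.
With the 6 figure the chord is in first inversion; from the bass F# upward in close position it reads F#-A-D.

F# A D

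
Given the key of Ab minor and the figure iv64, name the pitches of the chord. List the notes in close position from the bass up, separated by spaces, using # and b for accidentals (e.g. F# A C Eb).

The numeral's case and figure indicate a minor triad. In Ab minor its root, scale degree 4, is Db.
Stacking thirds from Db gives Db-Fb-Ab.
The figured bass 64 indicates second inversion, placing the fifth (Ab) in the bass: Ab-Db-Fb.

Ab Db Fb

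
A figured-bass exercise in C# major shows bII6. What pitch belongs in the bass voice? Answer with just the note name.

bII in C# major has root D; the chord is D-F#-A.
The figure 6 means first inversion — the third is in the bass.

F#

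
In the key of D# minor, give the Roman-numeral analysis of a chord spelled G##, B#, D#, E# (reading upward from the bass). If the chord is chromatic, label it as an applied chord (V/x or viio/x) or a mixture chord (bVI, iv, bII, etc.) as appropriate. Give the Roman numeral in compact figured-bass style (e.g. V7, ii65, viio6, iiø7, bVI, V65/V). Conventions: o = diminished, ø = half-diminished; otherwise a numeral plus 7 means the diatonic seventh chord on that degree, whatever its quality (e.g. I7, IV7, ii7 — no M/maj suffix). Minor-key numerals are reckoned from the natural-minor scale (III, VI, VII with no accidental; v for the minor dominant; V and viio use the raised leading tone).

The pitches E#-G##-B#-D# form a dominant seventh chord rooted on E#.
E# is not a diatonic chord root with this quality in D# minor, but it lies a perfect fifth above A# (V), so the chord functions as an applied dominant of V.
With G## in the bass the chord is in first inversion, so the figured bass is 65.

V65/V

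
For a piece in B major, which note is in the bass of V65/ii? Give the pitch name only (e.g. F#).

The applied chord V65/ii is rooted on G#: G#-B#-D#-F#.
The figure 65 means first inversion — the third is in the bass.

B#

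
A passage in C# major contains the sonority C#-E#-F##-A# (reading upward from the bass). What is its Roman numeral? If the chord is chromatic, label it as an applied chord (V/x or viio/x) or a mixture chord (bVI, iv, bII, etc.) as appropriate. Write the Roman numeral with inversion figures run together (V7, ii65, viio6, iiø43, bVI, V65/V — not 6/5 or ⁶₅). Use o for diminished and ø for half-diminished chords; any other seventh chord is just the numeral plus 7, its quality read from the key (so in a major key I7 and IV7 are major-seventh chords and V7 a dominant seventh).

Stacked in thirds the chord is F##-A#-C#-E#: a half-diminished seventh chord on F##.
F## sits a half step below G# (V in C# major); a diminished chord there is the applied leading-tone chord of V.
With C# in the bass the chord is in second inversion, so the figured bass is 43.

viiø43/V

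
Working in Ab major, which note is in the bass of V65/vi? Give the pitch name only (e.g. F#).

E

The applied chord V65/vi is rooted on C: C-E-G-Bb.
The figure 65 means first inversion — the third is in the bass.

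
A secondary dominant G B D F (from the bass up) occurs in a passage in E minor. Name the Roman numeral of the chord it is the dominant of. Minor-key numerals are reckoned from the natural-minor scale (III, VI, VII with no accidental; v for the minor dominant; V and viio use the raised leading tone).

VI

The chord is a dominant seventh chord on G.
A dominant resolves down a perfect fifth: G → C. In E minor, C is scale degree 6, i.e. VI.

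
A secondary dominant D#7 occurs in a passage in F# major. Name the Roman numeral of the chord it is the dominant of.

The chord is a dominant seventh chord on D#.
A dominant resolves down a perfect fifth: D# → G#. In F# major, G# is scale degree 2, i.e. ii.

ii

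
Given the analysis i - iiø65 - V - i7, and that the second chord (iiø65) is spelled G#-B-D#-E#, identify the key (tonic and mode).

D# minor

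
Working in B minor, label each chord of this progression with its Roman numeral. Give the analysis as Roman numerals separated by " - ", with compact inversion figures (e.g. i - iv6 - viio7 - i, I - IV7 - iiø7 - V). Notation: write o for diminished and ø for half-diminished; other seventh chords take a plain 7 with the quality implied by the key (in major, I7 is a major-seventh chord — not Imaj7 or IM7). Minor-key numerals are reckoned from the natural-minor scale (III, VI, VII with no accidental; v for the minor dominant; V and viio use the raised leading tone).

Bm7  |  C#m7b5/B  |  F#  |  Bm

Bm7 has root B, degree 1 in B minor, so i7.
C#m7b5/B: half-diminished seventh chord on C# = scale degree 2 → iiø42.
F#: root F# is the dominant; major triad there is V.
Bm: root B is the tonic; minor triad there is i.

i7 - iiø42 - V - i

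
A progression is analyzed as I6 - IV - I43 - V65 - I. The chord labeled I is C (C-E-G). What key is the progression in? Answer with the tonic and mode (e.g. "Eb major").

C major

The chord C is a major triad rooted on C; its label is I.
If C is scale degree 1 and the mode makes that degree carry a major triad, the tonic is C and the mode is major.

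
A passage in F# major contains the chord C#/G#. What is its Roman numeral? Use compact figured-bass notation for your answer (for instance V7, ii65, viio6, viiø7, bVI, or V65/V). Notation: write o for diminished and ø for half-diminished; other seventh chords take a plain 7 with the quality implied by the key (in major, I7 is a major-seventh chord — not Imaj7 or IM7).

V64

Stacked in thirds the chord is C#-E#-G#: a major triad on C#.
In F# major, C# is the dominant; the diatonic major triad there is V.
With G# in the bass the chord is in second inversion, so the figured bass is 64.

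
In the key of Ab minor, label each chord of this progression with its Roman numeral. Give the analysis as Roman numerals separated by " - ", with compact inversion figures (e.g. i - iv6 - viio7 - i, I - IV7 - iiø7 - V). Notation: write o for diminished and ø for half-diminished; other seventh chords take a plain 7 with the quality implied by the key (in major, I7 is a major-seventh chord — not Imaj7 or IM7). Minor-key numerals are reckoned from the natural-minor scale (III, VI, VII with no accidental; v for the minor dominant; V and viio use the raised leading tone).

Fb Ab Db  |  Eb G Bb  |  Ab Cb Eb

Fb-Ab-Db: minor triad on Db = scale degree 4 → iv6.
Eb-G-Bb: root Eb is the dominant; major triad there is V.
Ab-Cb-Eb: minor triad on Ab = scale degree 1 → i.

iv6 - V - i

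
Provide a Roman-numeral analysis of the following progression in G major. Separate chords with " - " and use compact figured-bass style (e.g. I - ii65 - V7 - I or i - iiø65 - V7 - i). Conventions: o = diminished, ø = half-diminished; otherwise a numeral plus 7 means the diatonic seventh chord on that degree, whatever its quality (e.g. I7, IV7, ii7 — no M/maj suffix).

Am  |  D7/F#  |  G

Am: root A is the supertonic; minor triad there is ii.
D7/F#: dominant seventh chord on D = scale degree 5 → V65.
G: major triad on G = scale degree 1 → I.

ii - V65 - I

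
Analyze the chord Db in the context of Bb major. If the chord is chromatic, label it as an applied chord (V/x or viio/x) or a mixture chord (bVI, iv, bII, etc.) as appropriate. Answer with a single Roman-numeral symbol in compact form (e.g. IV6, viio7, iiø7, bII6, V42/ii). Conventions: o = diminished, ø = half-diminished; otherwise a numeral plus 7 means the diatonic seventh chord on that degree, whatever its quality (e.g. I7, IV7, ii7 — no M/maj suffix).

bIII

The pitches Db-F-Ab form a major triad rooted on Db.
Db is the lowered third degree of Bb major (diatonic 3 would be D). This is a major triad on the lowered third degree, borrowed from the parallel minor.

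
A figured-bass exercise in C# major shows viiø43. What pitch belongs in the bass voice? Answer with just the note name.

F#

viiø in C# major has root B#; the chord is B#-D#-F#-A#.
The figure 43 means second inversion — the fifth is in the bass.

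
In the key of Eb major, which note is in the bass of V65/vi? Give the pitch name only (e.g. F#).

B

The applied chord V65/vi is rooted on G: G-B-D-F.
The figure 65 means first inversion — the third is in the bass.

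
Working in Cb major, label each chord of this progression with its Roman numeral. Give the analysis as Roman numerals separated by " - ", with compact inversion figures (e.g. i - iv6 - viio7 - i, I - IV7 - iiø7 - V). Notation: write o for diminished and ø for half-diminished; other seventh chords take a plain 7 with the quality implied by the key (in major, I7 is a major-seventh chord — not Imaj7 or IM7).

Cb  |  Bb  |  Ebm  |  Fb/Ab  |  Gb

I - V/iii - iii - IV6 - V

Cb: major triad on Cb = scale degree 1 → I.
Bb: a major triad on Bb, the applied dominant of iii → V/iii.
Ebm: root Eb is the mediant; minor triad there is iii.
Fb/Ab: root Fb is the subdominant; major triad there is IV6.
Gb: major triad on Gb = scale degree 5 → V.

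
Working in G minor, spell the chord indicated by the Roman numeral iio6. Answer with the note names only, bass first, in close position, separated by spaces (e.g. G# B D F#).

C Eb A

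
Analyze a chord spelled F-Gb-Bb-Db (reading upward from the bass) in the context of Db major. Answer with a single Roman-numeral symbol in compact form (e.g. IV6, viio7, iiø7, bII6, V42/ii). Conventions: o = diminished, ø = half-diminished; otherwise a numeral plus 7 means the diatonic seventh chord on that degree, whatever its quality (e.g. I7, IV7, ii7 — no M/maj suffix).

IV42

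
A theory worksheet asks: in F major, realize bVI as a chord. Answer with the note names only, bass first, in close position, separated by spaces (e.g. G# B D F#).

Scale degree 6 in F major is D; lowering it a half step gives Db. bVI is a major triad on the lowered sixth degree, borrowed from the parallel minor.
So the chord is Db-F-Ab, a major triad.

Db F Ab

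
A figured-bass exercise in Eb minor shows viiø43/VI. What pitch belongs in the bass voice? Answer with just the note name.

Fb

The applied chord viiø43/VI is rooted on Bb: Bb-Db-Fb-Ab.
The figure 43 means second inversion — the fifth is in the bass.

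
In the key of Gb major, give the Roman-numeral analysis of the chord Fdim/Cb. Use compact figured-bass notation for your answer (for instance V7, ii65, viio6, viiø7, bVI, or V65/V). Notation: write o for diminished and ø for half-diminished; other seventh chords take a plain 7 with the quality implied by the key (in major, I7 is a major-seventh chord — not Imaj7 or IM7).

viio64

Stacked in thirds the chord is F-Ab-Cb: a diminished triad on F.
F is scale degree 7 in Gb major, and a diminished triad on that degree is written viio.
With Cb in the bass the chord is in second inversion, so the figured bass is 64.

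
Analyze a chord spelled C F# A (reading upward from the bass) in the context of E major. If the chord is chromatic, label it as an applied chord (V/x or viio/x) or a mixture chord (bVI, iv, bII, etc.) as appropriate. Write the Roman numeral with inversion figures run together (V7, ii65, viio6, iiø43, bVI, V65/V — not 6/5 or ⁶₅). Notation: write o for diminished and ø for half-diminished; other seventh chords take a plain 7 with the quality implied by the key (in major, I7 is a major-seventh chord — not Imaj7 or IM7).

iio64

The pitches F#-A-C form a diminished triad rooted on F#.
F# is the second degree of E major. This is the diminished supertonic triad, borrowed from the parallel minor.
With C in the bass the chord is in second inversion, so the figured bass is 64.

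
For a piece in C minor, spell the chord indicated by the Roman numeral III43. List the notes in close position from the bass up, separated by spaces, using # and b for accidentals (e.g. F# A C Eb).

The numeral's case and figure indicate a major seventh chord. In C minor its root, the third degree, is Eb.
That chord is spelled Eb-G-Bb-D.
The figured bass 43 indicates second inversion, placing the fifth (Bb) in the bass: Bb-D-Eb-G.

Bb D Eb G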